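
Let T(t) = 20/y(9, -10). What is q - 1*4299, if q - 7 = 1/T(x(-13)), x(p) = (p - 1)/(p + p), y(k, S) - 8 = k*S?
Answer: -42961/10 ≈ -4296.1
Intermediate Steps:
y(k, S) = 8 + S*k (y(k, S) = 8 + k*S = 8 + S*k)
x(p) = (-1 + p)/(2*p) (x(p) = (-1 + p)/((2*p)) = (-1 + p)*(1/(2*p)) = (-1 + p)/(2*p))
T(t) = -10/41 (T(t) = 20/(8 - 10*9) = 20/(8 - 90) = 20/(-82) = 20*(-1/82) = -10/41)
q = 29/10 (q = 7 + 1/(-10/41) = 7 - 41/10 = 29/10 ≈ 2.9000)
q - 1*4299 = 29/10 - 1*4299 = 29/10 - 4299 = -42961/10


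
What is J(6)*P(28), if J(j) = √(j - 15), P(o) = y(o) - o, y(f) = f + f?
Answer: 84*I ≈ 84.0*I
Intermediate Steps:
y(f) = 2*f
P(o) = o (P(o) = 2*o - o = o)
J(j) = √(-15 + j)
J(6)*P(28) = √(-15 + 6)*28 = √(-9)*28 = (3*I)*28 = 84*I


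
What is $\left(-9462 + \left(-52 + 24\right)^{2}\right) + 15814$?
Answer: $7136$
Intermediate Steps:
$\left(-9462 + \left(-52 + 24\right)^{2}\right) + 15814 = \left(-9462 + \left(-28\right)^{2}\right) + 15814 = \left(-9462 + 784\right) + 15814 = -8678 + 15814 = 7136$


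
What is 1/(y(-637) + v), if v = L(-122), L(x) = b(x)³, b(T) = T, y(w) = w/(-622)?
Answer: -622/1129456819 ≈ -5.5071e-7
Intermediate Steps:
y(w) = -w/622 (y(w) = w*(-1/622) = -w/622)
L(x) = x³
v = -1815848 (v = (-122)³ = -1815848)
1/(y(-637) + v) = 1/(-1/622*(-637) - 1815848) = 1/(637/622 - 1815848) = 1/(-1129456819/622) = -622/1129456819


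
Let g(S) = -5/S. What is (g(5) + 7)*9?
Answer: 54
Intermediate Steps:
(g(5) + 7)*9 = (-5/5 + 7)*9 = (-5*1/5 + 7)*9 = (-1 + 7)*9 = 6*9 = 54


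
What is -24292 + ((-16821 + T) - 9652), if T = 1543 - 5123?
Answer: -54345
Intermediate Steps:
T = -3580
-24292 + ((-16821 + T) - 9652) = -24292 + ((-16821 - 3580) - 9652) = -24292 + (-20401 - 9652) = -24292 - 30053 = -54345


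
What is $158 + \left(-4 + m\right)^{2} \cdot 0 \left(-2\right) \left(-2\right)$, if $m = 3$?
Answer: $158$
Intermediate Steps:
$158 + \left(-4 + m\right)^{2} \cdot 0 \left(-2\right) \left(-2\right) = 158 + \left(-4 + 3\right)^{2} \cdot 0 \left(-2\right) \left(-2\right) = 158 + \left(-1\right)^{2} \cdot 0 \left(-2\right) = 158 + 1 \cdot 0 = 158 + 0 = 158$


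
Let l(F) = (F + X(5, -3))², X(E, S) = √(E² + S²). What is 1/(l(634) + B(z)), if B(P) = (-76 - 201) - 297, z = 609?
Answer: 50177/20135017380 - 317*√34/40270034760 ≈ 2.4461e-6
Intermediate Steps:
B(P) = -574 (B(P) = -277 - 297 = -574)
l(F) = (F + √34)² (l(F) = (F + √(5² + (-3)²))² = (F + √(25 + 9))² = (F + √34)²)
1/(l(634) + B(z)) = 1/((634 + √34)² - 574) = 1/(-574 + (634 + √34)²)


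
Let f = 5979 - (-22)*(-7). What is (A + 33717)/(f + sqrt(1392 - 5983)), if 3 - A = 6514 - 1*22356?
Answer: 144349325/16967608 - 24781*I*sqrt(4591)/16967608 ≈ 8.5073 - 0.098958*I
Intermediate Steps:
f = 5825 (f = 5979 - 1*154 = 5979 - 154 = 5825)
A = 15845 (A = 3 - (6514 - 1*22356) = 3 - (6514 - 22356) = 3 - 1*(-15842) = 3 + 15842 = 15845)
(A + 33717)/(f + sqrt(1392 - 5983)) = (15845 + 33717)/(5825 + sqrt(1392 - 5983)) = 49562/(5825 + sqrt(-4591)) = 49562/(5825 + I*sqrt(4591))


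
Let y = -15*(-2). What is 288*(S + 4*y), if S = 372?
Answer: 141696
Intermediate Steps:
y = 30
288*(S + 4*y) = 288*(372 + 4*30) = 288*(372 + 120) = 288*492 = 141696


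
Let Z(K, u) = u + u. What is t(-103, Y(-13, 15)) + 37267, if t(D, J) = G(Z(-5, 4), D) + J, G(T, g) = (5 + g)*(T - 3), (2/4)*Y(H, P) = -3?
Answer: 36771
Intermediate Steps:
Z(K, u) = 2*u
Y(H, P) = -6 (Y(H, P) = 2*(-3) = -6)
G(T, g) = (-3 + T)*(5 + g) (G(T, g) = (5 + g)*(-3 + T) = (-3 + T)*(5 + g))
t(D, J) = 25 + J + 5*D (t(D, J) = (-15 - 3*D + 5*(2*4) + (2*4)*D) + J = (-15 - 3*D + 5*8 + 8*D) + J = (-15 - 3*D + 40 + 8*D) + J = (25 + 5*D) + J = 25 + J + 5*D)
t(-103, Y(-13, 15)) + 37267 = (25 - 6 + 5*(-103)) + 37267 = (25 - 6 - 515) + 37267 = -496 + 37267 = 36771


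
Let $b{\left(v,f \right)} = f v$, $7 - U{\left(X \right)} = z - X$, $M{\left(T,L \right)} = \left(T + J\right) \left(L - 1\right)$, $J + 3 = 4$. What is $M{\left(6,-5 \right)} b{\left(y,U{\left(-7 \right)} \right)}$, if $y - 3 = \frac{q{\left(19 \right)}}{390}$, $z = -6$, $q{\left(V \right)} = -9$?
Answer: $- \frac{48762}{65} \approx -750.18$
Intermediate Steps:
$J = 1$ ($J = -3 + 4 = 1$)
$M{\left(T,L \right)} = \left(1 + T\right) \left(-1 + L\right)$ ($M{\left(T,L \right)} = \left(T + 1\right) \left(L - 1\right) = \left(1 + T\right) \left(-1 + L\right)$)
$y = \frac{387}{130}$ ($y = 3 - \frac{9}{390} = 3 - \frac{3}{130} = \frac{387}{130} \approx 2.9769$)
$U{\left(X \right)} = 13 + X$ ($U{\left(X \right)} = 7 - \left(-6 - X\right) = 7 + \left(6 + X\right) = 13 + X$)
$M{\left(6,-5 \right)} b{\left(y,U{\left(-7 \right)} \right)} = \left(-1 - 5 - 6 - 30\right) \left(13 - 7\right) \frac{387}{130} = \left(-1 - 5 - 6 - 30\right) 6 \cdot \frac{387}{130} = \left(-42\right) \frac{1161}{65} = - \frac{48762}{65}$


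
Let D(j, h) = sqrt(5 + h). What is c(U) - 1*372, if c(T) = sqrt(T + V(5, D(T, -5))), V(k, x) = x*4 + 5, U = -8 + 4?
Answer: -371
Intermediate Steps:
U = -4
V(k, x) = 5 + 4*x (V(k, x) = 4*x + 5 = 5 + 4*x)
c(T) = sqrt(5 + T) (c(T) = sqrt(T + (5 + 4*sqrt(5 - 5))) = sqrt(T + (5 + 4*sqrt(0))) = sqrt(T + (5 + 4*0)) = sqrt(T + (5 + 0)) = sqrt(T + 5) = sqrt(5 + T))
c(U) - 1*372 = sqrt(5 - 4) - 1*372 = sqrt(1) - 372 = 1 - 372 = -371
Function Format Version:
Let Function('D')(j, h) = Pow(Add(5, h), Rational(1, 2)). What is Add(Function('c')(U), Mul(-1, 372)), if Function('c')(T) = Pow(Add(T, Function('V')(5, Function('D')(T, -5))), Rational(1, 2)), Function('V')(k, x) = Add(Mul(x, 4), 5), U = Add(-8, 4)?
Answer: -371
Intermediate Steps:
U = -4
Function('V')(k, x) = Add(5, Mul(4, x)) (Function('V')(k, x) = Add(Mul(4, x), 5) = Add(5, Mul(4, x)))
Function('c')(T) = Pow(Add(5, T), Rational(1, 2)) (Function('c')(T) = Pow(Add(T, Add(5, Mul(4, Pow(Add(5, -5), Rational(1, 2))))), Rational(1, 2)) = Pow(Add(T, Add(5, Mul(4, Pow(0, Rational(1, 2))))), Rational(1, 2)) = Pow(Add(T, Add(5, Mul(4, 0))), Rational(1, 2)) = Pow(Add(T, Add(5, 0)), Rational(1, 2)) = Pow(Add(T, 5), Rational(1, 2)) = Pow(Add(5, T), Rational(1, 2)))
Add(Function('c')(U), Mul(-1, 372)) = Add(Pow(Add(5, -4), Rational(1, 2)), Mul(-1, 372)) = Add(Pow(1, Rational(1, 2)), -372) = Add(1, -372) = -371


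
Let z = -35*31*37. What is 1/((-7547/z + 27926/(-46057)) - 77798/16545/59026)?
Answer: -16415138377708455/6868451212398554 ≈ -2.3899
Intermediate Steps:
z = -40145 (z = -1085*37 = -40145)
1/((-7547/z + 27926/(-46057)) - 77798/16545/59026) = 1/((-7547/(-40145) + 27926/(-46057)) - 77798/16545/59026) = 1/((-7547*(-1/40145) + 27926*(-1/46057)) - 77798*1/16545*(1/59026)) = 1/((7547/40145 - 27926/46057) - 77798/16545*1/59026) = 1/(-773497091/1848958265 - 38899/488292585) = 1/(-6868451212398554/16415138377708455) = -16415138377708455/6868451212398554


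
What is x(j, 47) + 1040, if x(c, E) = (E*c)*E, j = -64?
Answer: -140336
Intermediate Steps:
x(c, E) = c*E**2
x(j, 47) + 1040 = -64*47**2 + 1040 = -64*2209 + 1040 = -141376 + 1040 = -140336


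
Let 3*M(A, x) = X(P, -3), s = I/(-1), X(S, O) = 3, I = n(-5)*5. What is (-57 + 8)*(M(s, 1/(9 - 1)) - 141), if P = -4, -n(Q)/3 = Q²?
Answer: 6860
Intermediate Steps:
n(Q) = -3*Q²
I = -375 (I = -3*(-5)²*5 = -3*25*5 = -75*5 = -375)
s = 375 (s = -375/(-1) = -375*(-1) = 375)
M(A, x) = 1 (M(A, x) = (⅓)*3 = 1)
(-57 + 8)*(M(s, 1/(9 - 1)) - 141) = (-57 + 8)*(1 - 141) = -49*(-140) = 6860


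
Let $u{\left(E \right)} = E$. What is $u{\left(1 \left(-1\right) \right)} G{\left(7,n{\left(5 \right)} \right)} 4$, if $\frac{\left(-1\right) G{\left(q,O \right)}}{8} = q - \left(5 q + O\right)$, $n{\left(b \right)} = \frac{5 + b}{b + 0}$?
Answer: $-960$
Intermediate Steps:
$n{\left(b \right)} = \frac{5 + b}{b}$
$G{\left(q,O \right)} = 8 O + 32 q$ ($G{\left(q,O \right)} = - 8 \left(q - \left(5 q + O\right)\right) = - 8 \left(q - \left(O + 5 q\right)\right) = - 8 \left(- O - 4 q\right) = 8 O + 32 q$)
$u{\left(1 \left(-1\right) \right)} G{\left(7,n{\left(5 \right)} \right)} 4 = 1 \left(-1\right) \left(8 \frac{5 + 5}{5} + 32 \cdot 7\right) 4 = - (8 \cdot \frac{1}{5} \cdot 10 + 224) 4 = - (8 \cdot 2 + 224) 4 = - (16 + 224) 4 = \left(-1\right) 240 \cdot 4 = \left(-240\right) 4 = -960$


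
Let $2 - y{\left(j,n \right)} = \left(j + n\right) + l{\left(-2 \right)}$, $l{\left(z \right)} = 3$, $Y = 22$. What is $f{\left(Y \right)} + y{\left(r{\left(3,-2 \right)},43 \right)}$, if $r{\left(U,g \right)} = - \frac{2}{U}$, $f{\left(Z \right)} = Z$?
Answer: $- \frac{64}{3} \approx -21.333$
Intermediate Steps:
$y{\left(j,n \right)} = -1 - j - n$ ($y{\left(j,n \right)} = 2 - \left(\left(j + n\right) + 3\right) = 2 - \left(3 + j + n\right) = -1 - j - n$)
$f{\left(Y \right)} + y{\left(r{\left(3,-2 \right)},43 \right)} = 22 - \left(44 - \frac{2}{3}\right) = 22 - \frac{130}{3} = - \frac{64}{3}$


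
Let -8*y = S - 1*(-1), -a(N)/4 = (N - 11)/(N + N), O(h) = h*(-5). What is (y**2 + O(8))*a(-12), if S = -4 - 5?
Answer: 299/2 ≈ 149.50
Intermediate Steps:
O(h) = -5*h
S = -9
a(N) = -2*(-11 + N)/N (a(N) = -4*(N - 11)/(N + N) = -4*(-11 + N)/(2*N) = -4*(-11 + N)*1/(2*N) = -2*(-11 + N)/N)
y = 1 (y = -(-9 - 1*(-1))/8 = -(-9 + 1)/8 = -1/8*(-8) = 1)
(y**2 + O(8))*a(-12) = (1**2 - 5*8)*(-2 + 22/(-12)) = (1 - 40)*(-2 + 22*(-1/12)) = -39*(-2 - 11/6) = -39*(-23/6) = 299/2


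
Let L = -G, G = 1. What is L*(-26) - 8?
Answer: 18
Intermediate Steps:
L = -1 (L = -1*1 = -1)
L*(-26) - 8 = -1*(-26) - 8 = 26 - 8 = 18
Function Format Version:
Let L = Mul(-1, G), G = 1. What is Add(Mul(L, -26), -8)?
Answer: 18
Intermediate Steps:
L = -1 (L = Mul(-1, 1) = -1)
Add(Mul(L, -26), -8) = Add(Mul(-1, -26), -8) = Add(26, -8) = 18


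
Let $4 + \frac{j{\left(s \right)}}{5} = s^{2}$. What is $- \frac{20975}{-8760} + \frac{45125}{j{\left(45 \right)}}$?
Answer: $\frac{24289895}{3540792} \approx 6.86$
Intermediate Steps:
$j{\left(s \right)} = -20 + 5 s^{2}$
$- \frac{20975}{-8760} + \frac{45125}{j{\left(45 \right)}} = - \frac{20975}{-8760} + \frac{45125}{-20 + 5 \cdot 45^{2}} = \left(-20975\right) \left(- \frac{1}{8760}\right) + \frac{45125}{-20 + 5 \cdot 2025} = \frac{4195}{1752} + \frac{45125}{-20 + 10125} = \frac{4195}{1752} + \frac{45125}{10105} = \frac{4195}{1752} + 45125 \cdot \frac{1}{10105} = \frac{4195}{1752} + \frac{9025}{2021} = \frac{24289895}{3540792}$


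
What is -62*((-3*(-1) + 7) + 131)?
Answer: -8742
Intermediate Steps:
-62*((-3*(-1) + 7) + 131) = -62*((3 + 7) + 131) = -62*(10 + 131) = -62*141 = -8742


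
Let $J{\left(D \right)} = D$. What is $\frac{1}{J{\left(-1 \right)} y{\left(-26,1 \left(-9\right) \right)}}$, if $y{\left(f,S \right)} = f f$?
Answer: $- \frac{1}{676} \approx -0.0014793$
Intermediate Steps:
$y{\left(f,S \right)} = f^{2}$
$\frac{1}{J{\left(-1 \right)} y{\left(-26,1 \left(-9\right) \right)}} = \frac{1}{\left(-1\right) \left(-26\right)^{2}} = \frac{1}{\left(-1\right) 676} = \frac{1}{-676} = - \frac{1}{676}$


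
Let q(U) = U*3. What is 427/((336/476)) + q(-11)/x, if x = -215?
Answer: 1561081/2580 ≈ 605.07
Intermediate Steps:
q(U) = 3*U
427/((336/476)) + q(-11)/x = 427/((336/476)) + (3*(-11))/(-215) = 427/((336*(1/476))) - 33*(-1/215) = 427/(12/17) + 33/215 = 427*(17/12) + 33/215 = 7259/12 + 33/215 = 1561081/2580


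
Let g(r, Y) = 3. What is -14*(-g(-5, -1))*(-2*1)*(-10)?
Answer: 840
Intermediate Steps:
-14*(-g(-5, -1))*(-2*1)*(-10) = -14*(-1*3)*(-2*1)*(-10) = -(-42)*(-2)*(-10) = -14*6*(-10) = -84*(-10) = 840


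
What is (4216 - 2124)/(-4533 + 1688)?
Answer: -2092/2845 ≈ -0.73532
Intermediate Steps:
(4216 - 2124)/(-4533 + 1688) = 2092/(-2845) = 2092*(-1/2845) = -2092/2845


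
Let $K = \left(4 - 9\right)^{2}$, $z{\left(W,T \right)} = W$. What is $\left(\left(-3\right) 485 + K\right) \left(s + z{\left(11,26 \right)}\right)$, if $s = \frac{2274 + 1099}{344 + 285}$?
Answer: $- \frac{14717560}{629} \approx -23398.0$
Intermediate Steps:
$K = 25$ ($K = \left(-5\right)^{2} = 25$)
$s = \frac{3373}{629} \approx 5.3625$
$\left(\left(-3\right) 485 + K\right) \left(s + z{\left(11,26 \right)}\right) = \left(\left(-3\right) 485 + 25\right) \left(\frac{3373}{629} + 11\right) = \left(-1455 + 25\right) \frac{10292}{629} = \left(-1430\right) \frac{10292}{629} = - \frac{14717560}{629}$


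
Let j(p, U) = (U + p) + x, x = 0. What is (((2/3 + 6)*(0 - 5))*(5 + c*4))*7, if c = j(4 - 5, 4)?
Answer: -11900/3 ≈ -3966.7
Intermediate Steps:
j(p, U) = U + p (j(p, U) = (U + p) + 0 = U + p)
c = 3 (c = 4 + (4 - 5) = 4 - 1 = 3)
(((2/3 + 6)*(0 - 5))*(5 + c*4))*7 = (((2/3 + 6)*(0 - 5))*(5 + 3*4))*7 = (((2*(1/3) + 6)*(-5))*(5 + 12))*7 = (((2/3 + 6)*(-5))*17)*7 = (((20/3)*(-5))*17)*7 = -100/3*17*7 = -1700/3*7 = -11900/3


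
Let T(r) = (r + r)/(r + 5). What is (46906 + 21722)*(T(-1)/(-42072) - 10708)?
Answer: -5152898785769/7012 ≈ -7.3487e+8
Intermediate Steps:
T(r) = 2*r/(5 + r) (T(r) = (2*r)/(5 + r) = 2*r/(5 + r))
(46906 + 21722)*(T(-1)/(-42072) - 10708) = (46906 + 21722)*((2*(-1)/(5 - 1))/(-42072) - 10708) = 68628*((2*(-1)/4)*(-1/42072) - 10708) = 68628*((2*(-1)*(¼))*(-1/42072) - 10708) = 68628*(-½*(-1/42072) - 10708) = 68628*(1/84144 - 10708) = 68628*(-901013951/84144) = -5152898785769/7012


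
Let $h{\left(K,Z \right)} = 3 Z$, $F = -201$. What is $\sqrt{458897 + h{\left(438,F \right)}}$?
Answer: $73 \sqrt{86} \approx 676.97$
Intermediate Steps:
$\sqrt{458897 + h{\left(438,F \right)}} = \sqrt{458897 + 3 \left(-201\right)} = \sqrt{458897 - 603} = \sqrt{458294} = 73 \sqrt{86}$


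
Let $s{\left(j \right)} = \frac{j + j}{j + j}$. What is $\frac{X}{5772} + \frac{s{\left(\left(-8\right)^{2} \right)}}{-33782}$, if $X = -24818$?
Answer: $- \frac{104800931}{24373713} \approx -4.2998$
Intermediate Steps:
$s{\left(j \right)} = 1$ ($s{\left(j \right)} = \frac{2 j}{2 j} = 2 j \frac{1}{2 j} = 1$)
$\frac{X}{5772} + \frac{s{\left(\left(-8\right)^{2} \right)}}{-33782} = - \frac{24818}{5772} + 1 \frac{1}{-33782} = \left(-24818\right) \frac{1}{5772} + 1 \left(- \frac{1}{33782}\right) = - \frac{12409}{2886} - \frac{1}{33782} = - \frac{104800931}{24373713}$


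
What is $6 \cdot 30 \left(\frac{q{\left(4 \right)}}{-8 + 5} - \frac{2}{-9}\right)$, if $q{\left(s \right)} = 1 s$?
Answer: $-200$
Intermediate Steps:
$q{\left(s \right)} = s$
$6 \cdot 30 \left(\frac{q{\left(4 \right)}}{-8 + 5} - \frac{2}{-9}\right) = 6 \cdot 30 \left(\frac{4}{-8 + 5} - \frac{2}{-9}\right) = 180 \left(\frac{4}{-3} - - \frac{2}{9}\right) = 180 \left(4 \left(- \frac{1}{3}\right) + \frac{2}{9}\right) = 180 \left(- \frac{4}{3} + \frac{2}{9}\right) = 180 \left(- \frac{10}{9}\right) = -200$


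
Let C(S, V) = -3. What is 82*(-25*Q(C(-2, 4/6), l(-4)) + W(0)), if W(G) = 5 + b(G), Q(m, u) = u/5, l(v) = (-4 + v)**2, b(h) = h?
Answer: -25830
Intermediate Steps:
Q(m, u) = u/5 (Q(m, u) = u*(1/5) = u/5)
W(G) = 5 + G
82*(-25*Q(C(-2, 4/6), l(-4)) + W(0)) = 82*(-5*(-4 - 4)**2 + (5 + 0)) = 82*(-5*(-8)**2 + 5) = 82*(-5*64 + 5) = 82*(-25*64/5 + 5) = 82*(-320 + 5) = 82*(-315) = -25830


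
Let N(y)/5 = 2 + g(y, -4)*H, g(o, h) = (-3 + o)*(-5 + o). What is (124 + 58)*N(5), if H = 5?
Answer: 1820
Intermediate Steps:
g(o, h) = (-5 + o)*(-3 + o)
N(y) = 385 - 200*y + 25*y² (N(y) = 5*(2 + (15 + y² - 8*y)*5) = 5*(2 + (75 - 40*y + 5*y²)) = 5*(77 - 40*y + 5*y²) = 385 - 200*y + 25*y²)
(124 + 58)*N(5) = (124 + 58)*(385 - 200*5 + 25*5²) = 182*(385 - 1000 + 25*25) = 182*(385 - 1000 + 625) = 182*10 = 1820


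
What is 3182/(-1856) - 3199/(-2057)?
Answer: -304015/1908896 ≈ -0.15926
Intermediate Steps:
3182/(-1856) - 3199/(-2057) = 3182*(-1/1856) - 3199*(-1/2057) = -1591/928 + 3199/2057 = -304015/1908896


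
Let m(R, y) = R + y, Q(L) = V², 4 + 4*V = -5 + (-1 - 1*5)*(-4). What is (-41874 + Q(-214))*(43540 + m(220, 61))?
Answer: -29349509139/16 ≈ -1.8343e+9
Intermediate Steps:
V = 15/4 (V = -1 + (-5 + (-1 - 1*5)*(-4))/4 = -1 + (-5 + (-1 - 5)*(-4))/4 = -1 + (-5 - 6*(-4))/4 = -1 + (-5 + 24)/4 = -1 + (¼)*19 = -1 + 19/4 = 15/4 ≈ 3.7500)
Q(L) = 225/16 (Q(L) = (15/4)² = 225/16)
(-41874 + Q(-214))*(43540 + m(220, 61)) = (-41874 + 225/16)*(43540 + (220 + 61)) = -669759*(43540 + 281)/16 = -669759/16*43821 = -29349509139/16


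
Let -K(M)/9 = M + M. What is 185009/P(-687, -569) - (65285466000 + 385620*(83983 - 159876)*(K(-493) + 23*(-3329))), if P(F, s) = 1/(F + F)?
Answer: -1981159309939746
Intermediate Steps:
K(M) = -18*M (K(M) = -9*(M + M) = -18*M)
P(F, s) = 1/(2*F)
185009/P(-687, -569) - (65285466000 + 385620*(83983 - 159876)*(K(-493) + 23*(-3329))) = 185009/(((½)/(-687))) - (65285466000 + 385620*(83983 - 159876)*(-18*(-493) + 23*(-3329))) = 185009/(((½)*(-1/687))) - 385620/(1/((8874 - 76567)*(-75893) + 169300)) = 185009/(-1/1374) - 385620/(1/(-67693*(-75893) + 169300)) = 185009*(-1374) - 385620/(1/(5137424849 + 169300)) = -254202366 - 385620/(1/5137594149) = -254202366 - 385620/1/5137594149 = -254202366 - 385620*5137594149 = -254202366 - 1981159055737380 = -1981159309939746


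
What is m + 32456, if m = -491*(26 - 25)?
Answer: 31965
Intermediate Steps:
m = -491 (m = -491*1 = -491)
m + 32456 = -491 + 32456 = 31965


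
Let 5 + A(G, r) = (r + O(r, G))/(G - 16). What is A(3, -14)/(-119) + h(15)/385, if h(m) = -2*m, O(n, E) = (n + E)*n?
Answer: 929/17017 ≈ 0.054592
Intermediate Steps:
O(n, E) = n*(E + n) (O(n, E) = (E + n)*n = n*(E + n))
A(G, r) = -5 + (r + r*(G + r))/(-16 + G) (A(G, r) = -5 + (r + r*(G + r))/(G - 16) = -5 + (r + r*(G + r))/(-16 + G))
A(3, -14)/(-119) + h(15)/385 = ((80 - 14 - 5*3 - 14*(3 - 14))/(-16 + 3))/(-119) - 2*15/385 = ((80 - 14 - 15 - 14*(-11))/(-13))*(-1/119) - 30*1/385 = -(80 - 14 - 15 + 154)/13*(-1/119) - 6/77 = -1/13*205*(-1/119) - 6/77 = -205/13*(-1/119) - 6/77 = 205/1547 - 6/77 = 929/17017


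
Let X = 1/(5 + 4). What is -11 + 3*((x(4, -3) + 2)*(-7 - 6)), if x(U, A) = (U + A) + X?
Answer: -397/3 ≈ -132.33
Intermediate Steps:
X = ⅑ (X = 1/9 = ⅑ ≈ 0.11111)
x(U, A) = ⅑ + A + U (x(U, A) = (U + A) + ⅑ = (A + U) + ⅑ = ⅑ + A + U)
-11 + 3*((x(4, -3) + 2)*(-7 - 6)) = -11 + 3*(((⅑ - 3 + 4) + 2)*(-7 - 6)) = -11 + 3*((10/9 + 2)*(-13)) = -11 + 3*((28/9)*(-13)) = -11 + 3*(-364/9) = -11 - 364/3 = -397/3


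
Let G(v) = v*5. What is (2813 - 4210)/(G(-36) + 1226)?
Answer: -1397/1046 ≈ -1.3356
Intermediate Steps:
G(v) = 5*v
(2813 - 4210)/(G(-36) + 1226) = (2813 - 4210)/(5*(-36) + 1226) = -1397/(-180 + 1226) = -1397/1046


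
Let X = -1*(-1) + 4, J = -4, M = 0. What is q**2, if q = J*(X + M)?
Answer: 400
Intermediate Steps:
X = 5 (X = 1 + 4 = 5)
q = -20 (q = -4*(5 + 0) = -4*5 = -20)
q**2 = (-20)**2 = 400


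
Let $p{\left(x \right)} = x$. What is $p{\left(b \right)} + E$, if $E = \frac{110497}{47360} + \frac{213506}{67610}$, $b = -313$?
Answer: $- \frac{98464665847}{320200960} \approx -307.51$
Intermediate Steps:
$E = \frac{1758234633}{320200960}$ ($E = 110497 \cdot \frac{1}{47360} + 213506 \cdot \frac{1}{67610} = \frac{110497}{47360} + \frac{106753}{33805} = \frac{1758234633}{320200960} \approx 5.491$)
$p{\left(b \right)} + E = -313 + \frac{1758234633}{320200960} = - \frac{98464665847}{320200960}$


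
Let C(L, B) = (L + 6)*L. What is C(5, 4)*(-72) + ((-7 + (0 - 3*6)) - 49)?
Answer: -4034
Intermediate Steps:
C(L, B) = L*(6 + L) (C(L, B) = (6 + L)*L = L*(6 + L))
C(5, 4)*(-72) + ((-7 + (0 - 3*6)) - 49) = (5*(6 + 5))*(-72) + ((-7 + (0 - 3*6)) - 49) = (5*11)*(-72) + ((-7 + (0 - 18)) - 49) = 55*(-72) + ((-7 - 18) - 49) = -3960 + (-25 - 49) = -3960 - 74 = -4034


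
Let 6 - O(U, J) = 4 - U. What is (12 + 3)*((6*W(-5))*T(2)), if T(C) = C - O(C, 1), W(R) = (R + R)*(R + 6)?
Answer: 1800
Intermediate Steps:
O(U, J) = 2 + U (O(U, J) = 6 - (4 - U) = 6 + (-4 + U) = 2 + U)
W(R) = 2*R*(6 + R) (W(R) = (2*R)*(6 + R) = 2*R*(6 + R))
T(C) = -2 (T(C) = C - (2 + C) = C + (-2 - C) = -2)
(12 + 3)*((6*W(-5))*T(2)) = (12 + 3)*((6*(2*(-5)*(6 - 5)))*(-2)) = 15*((6*(2*(-5)*1))*(-2)) = 15*((6*(-10))*(-2)) = 15*(-60*(-2)) = 15*120 = 1800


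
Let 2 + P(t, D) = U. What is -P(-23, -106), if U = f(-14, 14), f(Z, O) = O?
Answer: -12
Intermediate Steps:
U = 14
P(t, D) = 12 (P(t, D) = -2 + 14 = 12)
-P(-23, -106) = -1*12 = -12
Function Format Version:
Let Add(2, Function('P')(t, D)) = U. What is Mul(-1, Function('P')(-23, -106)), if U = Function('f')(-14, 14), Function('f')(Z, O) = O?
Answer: -12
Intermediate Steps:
U = 14
Function('P')(t, D) = 12 (Function('P')(t, D) = Add(-2, 14) = 12)
Mul(-1, Function('P')(-23, -106)) = Mul(-1, 12) = -12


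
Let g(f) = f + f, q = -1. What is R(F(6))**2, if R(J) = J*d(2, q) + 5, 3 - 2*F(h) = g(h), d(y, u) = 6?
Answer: 484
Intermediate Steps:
g(f) = 2*f
F(h) = 3/2 - h
R(J) = 5 + 6*J (R(J) = J*6 + 5 = 6*J + 5 = 5 + 6*J)
R(F(6))**2 = (5 + 6*(3/2 - 1*6))**2 = (5 + 6*(3/2 - 6))**2 = (5 + 6*(-9/2))**2 = (5 - 27)**2 = (-22)**2 = 484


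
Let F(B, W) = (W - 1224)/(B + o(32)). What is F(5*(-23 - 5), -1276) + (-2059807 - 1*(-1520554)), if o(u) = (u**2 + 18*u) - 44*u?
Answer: -7010914/13 ≈ -5.3930e+5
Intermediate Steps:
o(u) = u**2 - 26*u
F(B, W) = (-1224 + W)/(192 + B) (F(B, W) = (W - 1224)/(B + 32*(-26 + 32)) = (-1224 + W)/(B + 32*6) = (-1224 + W)/(B + 192) = (-1224 + W)/(192 + B))
F(5*(-23 - 5), -1276) + (-2059807 - 1*(-1520554)) = (-1224 - 1276)/(192 + 5*(-23 - 5)) + (-2059807 - 1*(-1520554)) = -2500/(192 + 5*(-28)) + (-2059807 + 1520554) = -2500/(192 - 140) - 539253 = -2500/52 - 539253 = (1/52)*(-2500) - 539253 = -625/13 - 539253 = -7010914/13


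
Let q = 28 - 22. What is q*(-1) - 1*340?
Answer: -346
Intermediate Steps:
q = 6
q*(-1) - 1*340 = 6*(-1) - 1*340 = -6 - 340 = -346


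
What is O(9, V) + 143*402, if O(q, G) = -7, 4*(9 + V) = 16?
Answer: 57479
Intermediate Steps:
V = -5 (V = -9 + (¼)*16 = -9 + 4 = -5)
O(9, V) + 143*402 = -7 + 143*402 = -7 + 57486 = 57479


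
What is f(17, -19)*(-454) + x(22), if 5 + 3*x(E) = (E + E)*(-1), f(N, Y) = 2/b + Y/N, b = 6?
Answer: 17327/51 ≈ 339.75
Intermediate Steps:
f(N, Y) = 1/3 + Y/N (f(N, Y) = 2/6 + Y/N = 2*(1/6) + Y/N = 1/3 + Y/N)
x(E) = -5/3 - 2*E/3 (x(E) = -5/3 + ((E + E)*(-1))/3 = -5/3 + ((2*E)*(-1))/3 = -5/3 + (-2*E)/3 = -5/3 - 2*E/3)
f(17, -19)*(-454) + x(22) = ((-19 + (1/3)*17)/17)*(-454) + (-5/3 - 2/3*22) = ((-19 + 17/3)/17)*(-454) + (-5/3 - 44/3) = ((1/17)*(-40/3))*(-454) - 49/3 = -40/51*(-454) - 49/3 = 18160/51 - 49/3 = 17327/51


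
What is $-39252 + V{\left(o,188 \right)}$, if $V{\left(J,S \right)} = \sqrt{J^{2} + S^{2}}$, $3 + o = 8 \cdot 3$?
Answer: $-39252 + \sqrt{35785} \approx -39063.0$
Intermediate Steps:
$o = 21$ ($o = -3 + 8 \cdot 3 = -3 + 24 = 21$)
$-39252 + V{\left(o,188 \right)} = -39252 + \sqrt{21^{2} + 188^{2}} = -39252 + \sqrt{441 + 35344} = -39252 + \sqrt{35785}$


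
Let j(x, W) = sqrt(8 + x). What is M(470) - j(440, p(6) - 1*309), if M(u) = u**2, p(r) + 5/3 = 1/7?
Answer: 220900 - 8*sqrt(7) ≈ 2.2088e+5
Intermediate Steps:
p(r) = -32/21 (p(r) = -5/3 + 1/7 = -32/21)
M(470) - j(440, p(6) - 1*309) = 470**2 - sqrt(8 + 440) = 220900 - sqrt(448) = 220900 - 8*sqrt(7)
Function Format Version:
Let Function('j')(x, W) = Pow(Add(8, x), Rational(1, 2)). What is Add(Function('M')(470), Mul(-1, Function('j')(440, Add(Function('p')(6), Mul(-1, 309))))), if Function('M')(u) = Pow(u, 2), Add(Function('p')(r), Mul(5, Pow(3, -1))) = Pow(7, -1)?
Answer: Add(220900, Mul(-8, Pow(7, Rational(1, 2)))) ≈ 2.2088e+5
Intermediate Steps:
Function('p')(r) = Rational(-32, 21) (Function('p')(r) = Add(Rational(-5, 3), Pow(7, -1)) = Add(Rational(-5, 3), Rational(1, 7)) = Rational(-32, 21))
Add(Function('M')(470), Mul(-1, Function('j')(440, Add(Function('p')(6), Mul(-1, 309))))) = Add(Pow(470, 2), Mul(-1, Pow(Add(8, 440), Rational(1, 2)))) = Add(220900, Mul(-1, Pow(448, Rational(1, 2)))) = Add(220900, Mul(-1, Mul(8, Pow(7, Rational(1, 2))))) = Add(220900, Mul(-8, Pow(7, Rational(1, 2))))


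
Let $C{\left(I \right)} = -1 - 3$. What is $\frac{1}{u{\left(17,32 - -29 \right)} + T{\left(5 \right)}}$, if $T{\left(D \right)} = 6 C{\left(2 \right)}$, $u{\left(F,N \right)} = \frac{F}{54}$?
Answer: $- \frac{54}{1279} \approx -0.04222$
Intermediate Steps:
$C{\left(I \right)} = -4$
$u{\left(F,N \right)} = \frac{F}{54}$ ($u{\left(F,N \right)} = F \frac{1}{54} = \frac{F}{54}$)
$T{\left(D \right)} = -24$ ($T{\left(D \right)} = 6 \left(-4\right) = -24$)
$\frac{1}{u{\left(17,32 - -29 \right)} + T{\left(5 \right)}} = \frac{1}{\frac{1}{54} \cdot 17 - 24} = \frac{1}{\frac{17}{54} - 24} = \frac{1}{- \frac{1279}{54}} = - \frac{54}{1279}$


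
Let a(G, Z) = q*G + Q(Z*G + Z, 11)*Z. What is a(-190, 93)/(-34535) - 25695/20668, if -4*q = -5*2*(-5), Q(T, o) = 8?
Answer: -951840317/713769380 ≈ -1.3335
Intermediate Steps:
q = -25/2 (q = -(-5*2)*(-5)/4 = -(-5)*(-5)/2 = -¼*50 = -25/2 ≈ -12.500)
a(G, Z) = 8*Z - 25*G/2 (a(G, Z) = -25*G/2 + 8*Z = 8*Z - 25*G/2)
a(-190, 93)/(-34535) - 25695/20668 = (8*93 - 25/2*(-190))/(-34535) - 25695/20668 = (744 + 2375)*(-1/34535) - 25695*1/20668 = 3119*(-1/34535) - 25695/20668 = -3119/34535 - 25695/20668 = -951840317/713769380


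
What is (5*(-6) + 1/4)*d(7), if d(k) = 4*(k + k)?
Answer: -1666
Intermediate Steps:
d(k) = 8*k (d(k) = 4*(2*k) = 8*k)
(5*(-6) + 1/4)*d(7) = (5*(-6) + 1/4)*(8*7) = (-30 + ¼)*56 = -119/4*56 = -1666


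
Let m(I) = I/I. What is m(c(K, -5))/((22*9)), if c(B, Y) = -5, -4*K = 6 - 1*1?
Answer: 1/198 ≈ 0.0050505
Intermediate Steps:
K = -5/4 (K = -(6 - 1*1)/4 = -(6 - 1)/4 = -¼*5 = -5/4 ≈ -1.2500)
m(I) = 1
m(c(K, -5))/((22*9)) = 1/(22*9) = 1/198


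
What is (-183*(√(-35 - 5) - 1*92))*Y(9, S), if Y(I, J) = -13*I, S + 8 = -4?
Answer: -1969812 + 42822*I*√10 ≈ -1.9698e+6 + 1.3542e+5*I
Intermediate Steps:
S = -12 (S = -8 - 4 = -12)
(-183*(√(-35 - 5) - 1*92))*Y(9, S) = (-183*(√(-35 - 5) - 1*92))*(-13*9) = -183*(√(-40) - 92)*(-117) = -183*(2*I*√10 - 92)*(-117) = -183*(-92 + 2*I*√10)*(-117) = (16836 - 366*I*√10)*(-117) = -1969812 + 42822*I*√10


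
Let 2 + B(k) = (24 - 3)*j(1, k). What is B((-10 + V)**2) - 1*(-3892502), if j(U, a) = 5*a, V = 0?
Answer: 3903000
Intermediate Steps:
B(k) = -2 + 105*k (B(k) = -2 + (24 - 3)*(5*k) = -2 + 21*(5*k) = -2 + 105*k)
B((-10 + V)**2) - 1*(-3892502) = (-2 + 105*(-10 + 0)**2) - 1*(-3892502) = (-2 + 105*(-10)**2) + 3892502 = (-2 + 105*100) + 3892502 = (-2 + 10500) + 3892502 = 10498 + 3892502 = 3903000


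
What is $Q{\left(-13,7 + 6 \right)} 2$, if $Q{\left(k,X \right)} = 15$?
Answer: $30$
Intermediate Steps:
$Q{\left(-13,7 + 6 \right)} 2 = 15 \cdot 2 = 30$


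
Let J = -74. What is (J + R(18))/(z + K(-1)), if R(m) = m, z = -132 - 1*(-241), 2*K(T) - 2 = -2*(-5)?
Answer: -56/115 ≈ -0.48696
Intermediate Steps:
K(T) = 6 (K(T) = 1 + (-2*(-5))/2 = 1 + (1/2)*10 = 1 + 5 = 6)
z = 109 (z = -132 + 241 = 109)
(J + R(18))/(z + K(-1)) = (-74 + 18)/(109 + 6) = -56/115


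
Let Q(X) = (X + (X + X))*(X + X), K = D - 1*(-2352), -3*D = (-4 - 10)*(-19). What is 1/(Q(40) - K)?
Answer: 3/22010 ≈ 0.00013630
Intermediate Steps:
D = -266/3 (D = -(-4 - 10)*(-19)/3 = -(-14)*(-19)/3 = -1/3*266 = -266/3 ≈ -88.667)
K = 6790/3 (K = -266/3 - 1*(-2352) = -266/3 + 2352 = 6790/3 ≈ 2263.3)
Q(X) = 6*X**2 (Q(X) = (X + 2*X)*(2*X) = (3*X)*(2*X) = 6*X**2)
1/(Q(40) - K) = 1/(6*40**2 - 1*6790/3) = 1/(6*1600 - 6790/3) = 1/(9600 - 6790/3) = 1/(22010/3) = 3/22010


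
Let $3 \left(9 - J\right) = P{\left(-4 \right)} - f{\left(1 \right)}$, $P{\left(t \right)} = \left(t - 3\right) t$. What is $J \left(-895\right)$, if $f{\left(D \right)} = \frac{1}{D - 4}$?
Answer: $\frac{3580}{9} \approx 397.78$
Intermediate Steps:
$f{\left(D \right)} = \frac{1}{-4 + D}$
$P{\left(t \right)} = t \left(-3 + t\right)$ ($P{\left(t \right)} = \left(-3 + t\right) t = t \left(-3 + t\right)$)
$J = - \frac{4}{9}$ ($J = 9 - \frac{- 4 \left(-3 - 4\right) - \frac{1}{-4 + 1}}{3} = 9 - \frac{\left(-4\right) \left(-7\right) - \frac{1}{-3}}{3} = 9 - \frac{28 - - \frac{1}{3}}{3} = 9 - \frac{28 + \frac{1}{3}}{3} = 9 - \frac{85}{9} = - \frac{4}{9} \approx -0.44444$)
$J \left(-895\right) = \left(- \frac{4}{9}\right) \left(-895\right) = \frac{3580}{9}$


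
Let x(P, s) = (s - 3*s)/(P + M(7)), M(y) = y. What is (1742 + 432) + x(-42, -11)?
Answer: 76068/35 ≈ 2173.4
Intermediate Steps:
x(P, s) = -2*s/(7 + P) (x(P, s) = (s - 3*s)/(P + 7) = (-2*s)/(7 + P) = -2*s/(7 + P))
(1742 + 432) + x(-42, -11) = (1742 + 432) - 2*(-11)/(7 - 42) = 2174 - 2*(-11)/(-35) = 2174 - 2*(-11)*(-1/35) = 2174 - 22/35 = 76068/35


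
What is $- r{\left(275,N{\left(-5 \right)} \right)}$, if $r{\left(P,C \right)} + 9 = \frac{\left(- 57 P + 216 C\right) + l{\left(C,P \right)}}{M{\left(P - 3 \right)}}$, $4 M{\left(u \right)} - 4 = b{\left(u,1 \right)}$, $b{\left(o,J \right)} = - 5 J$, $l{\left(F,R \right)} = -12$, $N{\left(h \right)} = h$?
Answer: $-67059$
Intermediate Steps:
$M{\left(u \right)} = - \frac{1}{4}$ ($M{\left(u \right)} = 1 + \frac{\left(-5\right) 1}{4} = 1 + \frac{1}{4} \left(-5\right) = 1 - \frac{5}{4} = - \frac{1}{4}$)
$r{\left(P,C \right)} = 39 - 864 C + 228 P$ ($r{\left(P,C \right)} = -9 + \frac{\left(- 57 P + 216 C\right) - 12}{- \frac{1}{4}} = -9 + \left(-12 - 57 P + 216 C\right) \left(-4\right) = -9 + \left(48 - 864 C + 228 P\right) = 39 - 864 C + 228 P$)
$- r{\left(275,N{\left(-5 \right)} \right)} = - (39 - -4320 + 228 \cdot 275) = - (39 + 4320 + 62700) = \left(-1\right) 67059 = -67059$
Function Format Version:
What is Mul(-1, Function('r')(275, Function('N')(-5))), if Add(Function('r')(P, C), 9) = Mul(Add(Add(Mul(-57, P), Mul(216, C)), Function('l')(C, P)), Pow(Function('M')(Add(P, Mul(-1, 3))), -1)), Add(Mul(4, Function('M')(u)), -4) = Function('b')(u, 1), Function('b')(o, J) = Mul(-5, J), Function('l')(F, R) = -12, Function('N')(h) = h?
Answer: -67059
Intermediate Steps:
Function('M')(u) = Rational(-1, 4) (Function('M')(u) = Add(1, Mul(Rational(1, 4), Mul(-5, 1))) = Add(1, Mul(Rational(1, 4), -5)) = Add(1, Rational(-5, 4)) = Rational(-1, 4))
Function('r')(P, C) = Add(39, Mul(-864, C), Mul(228, P)) (Function('r')(P, C) = Add(-9, Mul(Add(Add(Mul(-57, P), Mul(216, C)), -12), Pow(Rational(-1, 4), -1))) = Add(-9, Mul(Add(-12, Mul(-57, P), Mul(216, C)), -4)) = Add(-9, Add(48, Mul(-864, C), Mul(228, P))) = Add(39, Mul(-864, C), Mul(228, P)))
Mul(-1, Function('r')(275, Function('N')(-5))) = Mul(-1, Add(39, Mul(-864, -5), Mul(228, 275))) = Mul(-1, Add(39, 4320, 62700)) = Mul(-1, 67059) = -67059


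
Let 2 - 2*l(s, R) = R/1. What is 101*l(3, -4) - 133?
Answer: 170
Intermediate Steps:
l(s, R) = 1 - R/2 (l(s, R) = 1 - R/(2*1) = 1 - R/2)
101*l(3, -4) - 133 = 101*(1 - ½*(-4)) - 133 = 101*(1 + 2) - 133 = 101*3 - 133 = 303 - 133 = 170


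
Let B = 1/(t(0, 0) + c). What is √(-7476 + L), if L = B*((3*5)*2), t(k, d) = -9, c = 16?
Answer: I*√366114/7 ≈ 86.439*I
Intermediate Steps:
B = ⅐ (B = 1/(-9 + 16) = 1/7 = ⅐ ≈ 0.14286)
L = 30/7 (L = ((3*5)*2)/7 = (15*2)/7 = (⅐)*30 = 30/7 ≈ 4.2857)
√(-7476 + L) = √(-7476 + 30/7) = √(-52302/7) = I*√366114/7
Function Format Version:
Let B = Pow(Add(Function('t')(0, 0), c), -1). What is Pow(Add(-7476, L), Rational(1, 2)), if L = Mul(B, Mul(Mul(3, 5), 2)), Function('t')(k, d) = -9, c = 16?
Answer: Mul(Rational(1, 7), I, Pow(366114, Rational(1, 2))) ≈ Mul(86.439, I)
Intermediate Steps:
B = Rational(1, 7) (B = Pow(Add(-9, 16), -1) = Pow(7, -1) = Rational(1, 7) ≈ 0.14286)
L = Rational(30, 7) (L = Mul(Rational(1, 7), Mul(Mul(3, 5), 2)) = Mul(Rational(1, 7), Mul(15, 2)) = Mul(Rational(1, 7), 30) = Rational(30, 7) ≈ 4.2857)
Pow(Add(-7476, L), Rational(1, 2)) = Pow(Add(-7476, Rational(30, 7)), Rational(1, 2)) = Pow(Rational(-52302, 7), Rational(1, 2)) = Mul(Rational(1, 7), I, Pow(366114, Rational(1, 2)))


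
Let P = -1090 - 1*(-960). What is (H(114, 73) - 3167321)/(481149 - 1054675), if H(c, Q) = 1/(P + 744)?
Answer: 1944735093/352144964 ≈ 5.5225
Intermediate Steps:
P = -130 (P = -1090 + 960 = -130)
H(c, Q) = 1/614 (H(c, Q) = 1/(-130 + 744) = 1/614)
(H(114, 73) - 3167321)/(481149 - 1054675) = (1/614 - 3167321)/(481149 - 1054675) = -1944735093/614/(-573526) = -1944735093/614*(-1/573526) = 1944735093/352144964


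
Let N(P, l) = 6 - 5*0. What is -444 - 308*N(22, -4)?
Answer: -2292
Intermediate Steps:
N(P, l) = 6 (N(P, l) = 6 + 0 = 6)
-444 - 308*N(22, -4) = -444 - 308*6 = -444 - 1848 = -2292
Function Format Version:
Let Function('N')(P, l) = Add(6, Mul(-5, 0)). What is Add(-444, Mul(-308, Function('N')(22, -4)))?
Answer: -2292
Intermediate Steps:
Function('N')(P, l) = 6 (Function('N')(P, l) = Add(6, 0) = 6)
Add(-444, Mul(-308, Function('N')(22, -4))) = Add(-444, Mul(-308, 6)) = Add(-444, -1848) = -2292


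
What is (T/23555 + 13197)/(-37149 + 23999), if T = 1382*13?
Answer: -310873301/309748250 ≈ -1.0036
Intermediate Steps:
T = 17966
(T/23555 + 13197)/(-37149 + 23999) = (17966/23555 + 13197)/(-37149 + 23999) = (17966*(1/23555) + 13197)/(-13150) = (17966/23555 + 13197)*(-1/13150) = (310873301/23555)*(-1/13150) = -310873301/309748250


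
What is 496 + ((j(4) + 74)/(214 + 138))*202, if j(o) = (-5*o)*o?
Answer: 43345/88 ≈ 492.56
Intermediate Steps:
j(o) = -5*o²
496 + ((j(4) + 74)/(214 + 138))*202 = 496 + ((-5*4² + 74)/(214 + 138))*202 = 496 + ((-5*16 + 74)/352)*202 = 496 + ((-80 + 74)*(1/352))*202 = 496 - 6*1/352*202 = 496 - 3/176*202 = 496 - 303/88 = 43345/88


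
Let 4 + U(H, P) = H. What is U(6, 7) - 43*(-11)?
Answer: 475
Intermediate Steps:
U(H, P) = -4 + H
U(6, 7) - 43*(-11) = (-4 + 6) - 43*(-11) = 2 + 473 = 475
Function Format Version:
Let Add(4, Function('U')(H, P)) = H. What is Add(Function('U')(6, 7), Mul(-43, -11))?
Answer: 475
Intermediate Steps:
Function('U')(H, P) = Add(-4, H)
Add(Function('U')(6, 7), Mul(-43, -11)) = Add(Add(-4, 6), Mul(-43, -11)) = Add(2, 473) = 475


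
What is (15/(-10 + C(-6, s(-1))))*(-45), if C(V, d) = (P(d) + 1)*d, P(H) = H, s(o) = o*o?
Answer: 675/8 ≈ 84.375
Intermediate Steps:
s(o) = o²
C(V, d) = d*(1 + d) (C(V, d) = (d + 1)*d = (1 + d)*d = d*(1 + d))
(15/(-10 + C(-6, s(-1))))*(-45) = (15/(-10 + (-1)²*(1 + (-1)²)))*(-45) = (15/(-10 + 1*(1 + 1)))*(-45) = (15/(-10 + 1*2))*(-45) = (15/(-10 + 2))*(-45) = (15/(-8))*(-45) = (15*(-⅛))*(-45) = -15/8*(-45) = 675/8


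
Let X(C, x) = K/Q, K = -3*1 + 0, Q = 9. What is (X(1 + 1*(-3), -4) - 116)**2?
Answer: 121801/9 ≈ 13533.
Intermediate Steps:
K = -3 (K = -3 + 0 = -3)
X(C, x) = -1/3 (X(C, x) = -3/9 = -3*1/9 = -1/3)
(X(1 + 1*(-3), -4) - 116)**2 = (-1/3 - 116)**2 = (-349/3)**2 = 121801/9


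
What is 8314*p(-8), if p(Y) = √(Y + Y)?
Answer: 33256*I ≈ 33256.0*I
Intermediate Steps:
p(Y) = √2*√Y (p(Y) = √(2*Y) = √2*√Y)
8314*p(-8) = 8314*(√2*√(-8)) = 8314*(√2*(2*I*√2)) = 8314*(4*I) = 33256*I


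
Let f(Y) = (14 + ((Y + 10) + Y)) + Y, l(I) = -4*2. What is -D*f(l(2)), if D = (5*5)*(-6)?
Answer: 0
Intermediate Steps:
l(I) = -8
f(Y) = 24 + 3*Y (f(Y) = (14 + ((10 + Y) + Y)) + Y = (14 + (10 + 2*Y)) + Y = (24 + 2*Y) + Y = 24 + 3*Y)
D = -150 (D = 25*(-6) = -150)
-D*f(l(2)) = -(-150)*(24 + 3*(-8)) = -(-150)*(24 - 24) = -(-150)*0 = -1*0 = 0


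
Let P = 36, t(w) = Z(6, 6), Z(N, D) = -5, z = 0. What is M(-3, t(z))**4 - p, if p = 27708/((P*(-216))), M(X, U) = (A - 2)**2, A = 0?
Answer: 168197/648 ≈ 259.56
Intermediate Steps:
t(w) = -5
M(X, U) = 4 (M(X, U) = (0 - 2)**2 = (-2)**2 = 4)
p = -2309/648 (p = 27708/((36*(-216))) = 27708/(-7776) = 27708*(-1/7776) = -2309/648 ≈ -3.5633)
M(-3, t(z))**4 - p = 4**4 - 1*(-2309/648) = 256 + 2309/648 = 168197/648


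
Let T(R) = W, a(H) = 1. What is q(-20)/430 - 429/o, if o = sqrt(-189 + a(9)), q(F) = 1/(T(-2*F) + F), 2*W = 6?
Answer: -1/7310 + 429*I*sqrt(47)/94 ≈ -0.0001368 + 31.288*I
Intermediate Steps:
W = 3 (W = (1/2)*6 = 3)
T(R) = 3
q(F) = 1/(3 + F)
o = 2*I*sqrt(47) (o = sqrt(-189 + 1) = sqrt(-188) = 2*I*sqrt(47) ≈ 13.711*I)
q(-20)/430 - 429/o = 1/((3 - 20)*430) - 429*(-I*sqrt(47)/94) = (1/430)/(-17) - (-429)*I*sqrt(47)/94 = -1/17*1/430 + 429*I*sqrt(47)/94 = -1/7310 + 429*I*sqrt(47)/94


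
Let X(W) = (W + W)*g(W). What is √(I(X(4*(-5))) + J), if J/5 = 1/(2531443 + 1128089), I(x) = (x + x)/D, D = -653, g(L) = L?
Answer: I*√3498034018125343065/1194837198 ≈ 1.5653*I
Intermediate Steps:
X(W) = 2*W² (X(W) = (W + W)*W = (2*W)*W = 2*W²)
I(x) = -2*x/653 (I(x) = (x + x)/(-653) = (2*x)*(-1/653) = -2*x/653)
J = 5/3659532 (J = 5/(2531443 + 1128089) = 5/3659532 ≈ 1.3663e-6)
√(I(X(4*(-5))) + J) = √(-4*(4*(-5))²/653 + 5/3659532) = √(-4*(-20)²/653 + 5/3659532) = √(-4*400/653 + 5/3659532) = √(-2/653*800 + 5/3659532) = √(-1600/653 + 5/3659532) = √(-5855247935/2389674396) = I*√3498034018125343065/1194837198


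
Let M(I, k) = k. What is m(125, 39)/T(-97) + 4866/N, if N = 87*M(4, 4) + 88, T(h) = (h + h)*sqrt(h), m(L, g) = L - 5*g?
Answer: 2433/218 - 35*I*sqrt(97)/9409 ≈ 11.161 - 0.036636*I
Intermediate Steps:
T(h) = 2*h**(3/2) (T(h) = (2*h)*sqrt(h) = 2*h**(3/2))
N = 436 (N = 87*4 + 88 = 348 + 88 = 436)
m(125, 39)/T(-97) + 4866/N = (125 - 5*39)/((2*(-97)**(3/2))) + 4866/436 = (125 - 195)/((2*(-97*I*sqrt(97)))) + 4866*(1/436) = -70*I*sqrt(97)/18818 + 2433/218 = -35*I*sqrt(97)/9409 + 2433/218 = 2433/218 - 35*I*sqrt(97)/9409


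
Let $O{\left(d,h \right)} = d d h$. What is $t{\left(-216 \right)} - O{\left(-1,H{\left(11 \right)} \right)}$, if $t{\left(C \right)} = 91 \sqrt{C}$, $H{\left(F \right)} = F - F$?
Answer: $546 i \sqrt{6} \approx 1337.4 i$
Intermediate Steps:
$H{\left(F \right)} = 0$
$O{\left(d,h \right)} = h d^{2}$ ($O{\left(d,h \right)} = d^{2} h = h d^{2}$)
$t{\left(-216 \right)} - O{\left(-1,H{\left(11 \right)} \right)} = 91 \sqrt{-216} - 0 \left(-1\right)^{2} = 91 \cdot 6 i \sqrt{6} - 0 \cdot 1 = 546 i \sqrt{6} - 0 = 546 i \sqrt{6} + 0 = 546 i \sqrt{6}$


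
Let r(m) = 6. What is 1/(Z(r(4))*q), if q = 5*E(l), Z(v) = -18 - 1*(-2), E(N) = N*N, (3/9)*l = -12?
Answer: -1/103680 ≈ -9.6451e-6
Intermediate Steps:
l = -36 (l = 3*(-12) = -36)
E(N) = N²
Z(v) = -16 (Z(v) = -18 + 2 = -16)
q = 6480 (q = 5*(-36)² = 5*1296 = 6480)
1/(Z(r(4))*q) = 1/(-16*6480) = -1/16*1/6480 = -1/103680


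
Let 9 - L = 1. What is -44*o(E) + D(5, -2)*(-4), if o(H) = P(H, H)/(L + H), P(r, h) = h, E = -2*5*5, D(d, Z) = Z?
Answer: -932/21 ≈ -44.381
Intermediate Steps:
L = 8 (L = 9 - 1*1 = 9 - 1 = 8)
E = -50 (E = -10*5 = -50)
o(H) = H/(8 + H)
-44*o(E) + D(5, -2)*(-4) = -(-2200)/(8 - 50) - 2*(-4) = -(-2200)/(-42) + 8 = -(-2200)*(-1)/42 + 8 = -44*25/21 + 8 = -1100/21 + 8 = -932/21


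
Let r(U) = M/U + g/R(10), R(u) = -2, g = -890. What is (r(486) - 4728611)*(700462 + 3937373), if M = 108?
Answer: -21928452729980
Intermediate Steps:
r(U) = 445 + 108/U (r(U) = 108/U - 890/(-2) = 108/U - 890*(-½) = 108/U + 445 = 445 + 108/U)
(r(486) - 4728611)*(700462 + 3937373) = ((445 + 108/486) - 4728611)*(700462 + 3937373) = ((445 + 108*(1/486)) - 4728611)*4637835 = ((445 + 2/9) - 4728611)*4637835 = (4007/9 - 4728611)*4637835 = -42553492/9*4637835 = -21928452729980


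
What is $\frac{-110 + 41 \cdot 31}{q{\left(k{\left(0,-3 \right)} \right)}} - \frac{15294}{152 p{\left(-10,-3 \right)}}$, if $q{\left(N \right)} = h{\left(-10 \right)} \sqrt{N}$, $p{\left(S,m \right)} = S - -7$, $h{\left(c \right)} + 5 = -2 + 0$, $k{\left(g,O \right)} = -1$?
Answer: $\frac{2549}{76} + \frac{1161 i}{7} \approx 33.539 + 165.86 i$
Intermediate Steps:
$h{\left(c \right)} = -7$ ($h{\left(c \right)} = -5 + \left(-2 + 0\right) = -5 - 2 = -7$)
$p{\left(S,m \right)} = 7 + S$ ($p{\left(S,m \right)} = S + 7 = 7 + S$)
$q{\left(N \right)} = - 7 \sqrt{N}$
$\frac{-110 + 41 \cdot 31}{q{\left(k{\left(0,-3 \right)} \right)}} - \frac{15294}{152 p{\left(-10,-3 \right)}} = \frac{-110 + 41 \cdot 31}{\left(-7\right) \sqrt{-1}} - \frac{15294}{152 \left(7 - 10\right)} = \frac{-110 + 1271}{\left(-7\right) i} - \frac{15294}{152 \left(-3\right)} = 1161 \frac{i}{7} - \frac{15294}{-456} = \frac{1161 i}{7} - - \frac{2549}{76} = \frac{1161 i}{7} + \frac{2549}{76} = \frac{2549}{76} + \frac{1161 i}{7}$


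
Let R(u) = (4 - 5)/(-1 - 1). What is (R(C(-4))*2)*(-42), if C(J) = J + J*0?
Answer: -42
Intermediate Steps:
C(J) = J (C(J) = J + 0 = J)
R(u) = ½ (R(u) = -1/(-2) = -1*(-½) = ½)
(R(C(-4))*2)*(-42) = ((½)*2)*(-42) = 1*(-42) = -42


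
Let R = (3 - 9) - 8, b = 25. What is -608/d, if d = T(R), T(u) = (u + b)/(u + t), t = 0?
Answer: 8512/11 ≈ 773.82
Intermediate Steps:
R = -14 (R = -6 - 8 = -14)
T(u) = (25 + u)/u (T(u) = (u + 25)/(u + 0) = (25 + u)/u)
d = -11/14 (d = (25 - 14)/(-14) = -1/14*11 = -11/14 ≈ -0.78571)
-608/d = -608/(-11/14) = -608*(-14/11) = 8512/11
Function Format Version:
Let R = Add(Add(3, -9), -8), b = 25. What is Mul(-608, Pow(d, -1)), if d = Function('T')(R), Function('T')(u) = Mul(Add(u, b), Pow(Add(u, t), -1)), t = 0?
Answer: Rational(8512, 11) ≈ 773.82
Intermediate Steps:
R = -14 (R = Add(-6, -8) = -14)
Function('T')(u) = Mul(Pow(u, -1), Add(25, u)) (Function('T')(u) = Mul(Add(u, 25), Pow(Add(u, 0), -1)) = Mul(Add(25, u), Pow(u, -1)) = Mul(Pow(u, -1), Add(25, u)))
d = Rational(-11, 14) (d = Mul(Pow(-14, -1), Add(25, -14)) = Mul(Rational(-1, 14), 11) = Rational(-11, 14) ≈ -0.78571)
Mul(-608, Pow(d, -1)) = Mul(-608, Pow(Rational(-11, 14), -1)) = Mul(-608, Rational(-14, 11)) = Rational(8512, 11)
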